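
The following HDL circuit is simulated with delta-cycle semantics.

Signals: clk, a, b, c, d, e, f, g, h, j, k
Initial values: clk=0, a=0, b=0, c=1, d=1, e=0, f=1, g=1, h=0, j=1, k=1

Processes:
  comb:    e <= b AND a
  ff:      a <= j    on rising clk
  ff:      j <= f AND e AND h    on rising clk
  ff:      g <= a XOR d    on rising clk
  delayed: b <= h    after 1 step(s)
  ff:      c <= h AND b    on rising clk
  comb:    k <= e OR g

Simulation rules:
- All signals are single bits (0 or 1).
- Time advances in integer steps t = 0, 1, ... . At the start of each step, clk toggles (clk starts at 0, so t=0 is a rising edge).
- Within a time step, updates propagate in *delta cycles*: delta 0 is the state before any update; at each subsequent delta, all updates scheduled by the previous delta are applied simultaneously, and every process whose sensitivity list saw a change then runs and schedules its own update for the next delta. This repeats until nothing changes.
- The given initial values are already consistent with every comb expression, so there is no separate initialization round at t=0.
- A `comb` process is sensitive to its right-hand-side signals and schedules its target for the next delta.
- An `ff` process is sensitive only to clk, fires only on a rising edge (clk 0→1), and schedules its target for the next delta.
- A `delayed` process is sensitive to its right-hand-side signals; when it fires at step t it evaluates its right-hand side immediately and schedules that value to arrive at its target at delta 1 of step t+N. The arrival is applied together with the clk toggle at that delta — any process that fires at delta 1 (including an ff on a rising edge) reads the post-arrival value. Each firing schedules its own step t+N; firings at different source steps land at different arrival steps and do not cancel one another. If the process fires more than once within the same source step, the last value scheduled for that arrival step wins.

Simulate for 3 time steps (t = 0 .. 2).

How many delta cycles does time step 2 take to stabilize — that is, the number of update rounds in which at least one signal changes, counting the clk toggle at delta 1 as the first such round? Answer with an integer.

3

t0.Δ0 a=0 b=0 g=1 k=1 f=1 e=0 d=1 h=0 c=1 clk=0 j=1
t0.Δ1 a=0 b=0 g=1 k=1 f=1 e=0 d=1 h=0 c=1 clk=1 j=1
t0.Δ2 a=1 b=0 g=1 k=1 f=1 e=0 d=1 h=0 c=0 clk=1 j=0
t1.Δ0 a=1 b=0 g=1 k=1 f=1 e=0 d=1 h=0 c=0 clk=1 j=0
t1.Δ1 a=1 b=0 g=1 k=1 f=1 e=0 d=1 h=0 c=0 clk=0 j=0
t2.Δ0 a=1 b=0 g=1 k=1 f=1 e=0 d=1 h=0 c=0 clk=0 j=0
t2.Δ1 a=1 b=0 g=1 k=1 f=1 e=0 d=1 h=0 c=0 clk=1 j=0
t2.Δ2 a=0 b=0 g=0 k=1 f=1 e=0 d=1 h=0 c=0 clk=1 j=0
t2.Δ3 a=0 b=0 g=0 k=0 f=1 e=0 d=1 h=0 c=0 clk=1 j=0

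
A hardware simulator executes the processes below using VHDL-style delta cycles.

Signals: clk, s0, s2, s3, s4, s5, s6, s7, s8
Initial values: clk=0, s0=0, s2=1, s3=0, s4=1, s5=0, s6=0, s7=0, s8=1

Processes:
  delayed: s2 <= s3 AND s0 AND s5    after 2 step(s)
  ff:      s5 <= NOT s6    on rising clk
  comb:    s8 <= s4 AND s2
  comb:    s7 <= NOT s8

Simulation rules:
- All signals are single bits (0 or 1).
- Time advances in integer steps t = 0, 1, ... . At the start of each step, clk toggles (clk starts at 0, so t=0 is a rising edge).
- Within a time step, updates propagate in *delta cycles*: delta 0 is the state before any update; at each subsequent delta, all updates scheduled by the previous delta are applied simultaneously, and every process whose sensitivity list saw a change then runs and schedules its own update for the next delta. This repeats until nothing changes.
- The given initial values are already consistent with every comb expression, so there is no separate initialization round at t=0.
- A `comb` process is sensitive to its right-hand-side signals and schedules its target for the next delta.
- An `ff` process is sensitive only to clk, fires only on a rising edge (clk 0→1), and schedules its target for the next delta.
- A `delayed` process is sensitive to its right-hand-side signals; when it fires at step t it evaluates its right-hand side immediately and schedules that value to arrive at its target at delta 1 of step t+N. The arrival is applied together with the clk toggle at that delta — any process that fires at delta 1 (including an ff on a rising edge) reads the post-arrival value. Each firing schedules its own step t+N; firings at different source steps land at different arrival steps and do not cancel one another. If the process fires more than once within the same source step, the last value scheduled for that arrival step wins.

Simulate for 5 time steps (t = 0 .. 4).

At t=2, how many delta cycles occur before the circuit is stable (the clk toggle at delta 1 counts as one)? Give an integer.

t0.Δ0 s3=0 s7=0 s4=1 s6=0 s0=0 clk=0 s2=1 s5=0 s8=1
t0.Δ1 s3=0 s7=0 s4=1 s6=0 s0=0 clk=1 s2=1 s5=0 s8=1
t0.Δ2 s3=0 s7=0 s4=1 s6=0 s0=0 clk=1 s2=1 s5=1 s8=1
t1.Δ0 s3=0 s7=0 s4=1 s6=0 s0=0 clk=1 s2=1 s5=1 s8=1
t1.Δ1 s3=0 s7=0 s4=1 s6=0 s0=0 clk=0 s2=1 s5=1 s8=1
t2.Δ0 s3=0 s7=0 s4=1 s6=0 s0=0 clk=0 s2=1 s5=1 s8=1
t2.Δ1 s3=0 s7=0 s4=1 s6=0 s0=0 clk=1 s2=0 s5=1 s8=1
t2.Δ2 s3=0 s7=0 s4=1 s6=0 s0=0 clk=1 s2=0 s5=1 s8=0
t2.Δ3 s3=0 s7=1 s4=1 s6=0 s0=0 clk=1 s2=0 s5=1 s8=0
t3.Δ0 s3=0 s7=1 s4=1 s6=0 s0=0 clk=1 s2=0 s5=1 s8=0
t3.Δ1 s3=0 s7=1 s4=1 s6=0 s0=0 clk=0 s2=0 s5=1 s8=0
t4.Δ0 s3=0 s7=1 s4=1 s6=0 s0=0 clk=0 s2=0 s5=1 s8=0
t4.Δ1 s3=0 s7=1 s4=1 s6=0 s0=0 clk=1 s2=0 s5=1 s8=0

3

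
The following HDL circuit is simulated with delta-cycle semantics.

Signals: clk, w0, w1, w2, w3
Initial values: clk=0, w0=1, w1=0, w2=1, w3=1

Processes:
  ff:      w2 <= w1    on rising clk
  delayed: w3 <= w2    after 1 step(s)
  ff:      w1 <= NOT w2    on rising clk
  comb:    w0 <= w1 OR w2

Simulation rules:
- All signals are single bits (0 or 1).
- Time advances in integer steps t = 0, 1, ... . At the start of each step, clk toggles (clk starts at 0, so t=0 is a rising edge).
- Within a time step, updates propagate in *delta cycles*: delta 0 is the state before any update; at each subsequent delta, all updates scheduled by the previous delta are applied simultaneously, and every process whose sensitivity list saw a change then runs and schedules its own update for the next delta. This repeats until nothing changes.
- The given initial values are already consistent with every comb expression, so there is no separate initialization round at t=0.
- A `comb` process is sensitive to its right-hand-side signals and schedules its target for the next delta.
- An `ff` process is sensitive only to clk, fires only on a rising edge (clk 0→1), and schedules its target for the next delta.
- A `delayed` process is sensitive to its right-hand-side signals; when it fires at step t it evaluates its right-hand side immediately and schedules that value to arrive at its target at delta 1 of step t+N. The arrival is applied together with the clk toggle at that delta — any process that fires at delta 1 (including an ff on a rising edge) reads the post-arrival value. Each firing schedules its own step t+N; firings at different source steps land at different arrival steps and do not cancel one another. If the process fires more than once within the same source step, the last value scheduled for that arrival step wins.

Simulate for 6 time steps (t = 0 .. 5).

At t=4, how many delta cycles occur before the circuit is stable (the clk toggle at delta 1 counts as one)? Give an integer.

t=0 Δ0: clk=0 w0=1 w2=1 w1=0 w3=1
  Δ1: clk:0→1
  Δ2: w2:1→0
  Δ3: w0:1→0
  (3Δ to stable)
t=1 Δ0: clk=1 w0=0 w2=0 w1=0 w3=1
  Δ1: clk:1→0, w3:1→0
  (1Δ to stable)
t=2 Δ0: clk=0 w0=0 w2=0 w1=0 w3=0
  Δ1: clk:0→1
  Δ2: w1:0→1
  Δ3: w0:0→1
  (3Δ to stable)
t=3 Δ0: clk=1 w0=1 w2=0 w1=1 w3=0
  Δ1: clk:1→0
  (1Δ to stable)
t=4 Δ0: clk=0 w0=1 w2=0 w1=1 w3=0
  Δ1: clk:0→1
  Δ2: w2:0→1
  (2Δ to stable)
t=5 Δ0: clk=1 w0=1 w2=1 w1=1 w3=0
  Δ1: clk:1→0, w3:0→1
  (1Δ to stable)

2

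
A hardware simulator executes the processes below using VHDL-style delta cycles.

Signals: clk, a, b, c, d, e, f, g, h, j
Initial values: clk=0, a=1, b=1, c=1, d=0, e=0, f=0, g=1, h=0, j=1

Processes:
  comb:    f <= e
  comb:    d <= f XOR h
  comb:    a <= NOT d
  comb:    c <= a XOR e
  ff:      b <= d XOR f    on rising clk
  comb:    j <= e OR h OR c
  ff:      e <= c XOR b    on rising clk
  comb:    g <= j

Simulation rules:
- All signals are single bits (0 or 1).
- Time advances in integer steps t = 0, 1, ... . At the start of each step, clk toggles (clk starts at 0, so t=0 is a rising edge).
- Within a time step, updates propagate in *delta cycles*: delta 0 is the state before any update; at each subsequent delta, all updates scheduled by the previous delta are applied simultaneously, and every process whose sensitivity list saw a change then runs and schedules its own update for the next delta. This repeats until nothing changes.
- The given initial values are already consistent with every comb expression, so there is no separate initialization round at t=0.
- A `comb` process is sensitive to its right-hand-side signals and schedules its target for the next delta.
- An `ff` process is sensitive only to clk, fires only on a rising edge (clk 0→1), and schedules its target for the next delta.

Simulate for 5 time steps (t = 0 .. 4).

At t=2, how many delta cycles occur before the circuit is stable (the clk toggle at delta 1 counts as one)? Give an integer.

6

t=0 Δ0: b=1 d=0 g=1 a=1 clk=0 f=0 h=0 j=1 c=1 e=0
  Δ1: clk:0→1
  Δ2: b:1→0
  (2Δ to stable)
t=1 Δ0: b=0 d=0 g=1 a=1 clk=1 f=0 h=0 j=1 c=1 e=0
  Δ1: clk:1→0
  (1Δ to stable)
t=2 Δ0: b=0 d=0 g=1 a=1 clk=0 f=0 h=0 j=1 c=1 e=0
  Δ1: clk:0→1
  Δ2: e:0→1
  Δ3: f:0→1, c:1→0
  Δ4: d:0→1
  Δ5: a:1→0
  Δ6: c:0→1
  (6Δ to stable)
t=3 Δ0: b=0 d=1 g=1 a=0 clk=1 f=1 h=0 j=1 c=1 e=1
  Δ1: clk:1→0
  (1Δ to stable)
t=4 Δ0: b=0 d=1 g=1 a=0 clk=0 f=1 h=0 j=1 c=1 e=1
  Δ1: clk:0→1
  (1Δ to stable)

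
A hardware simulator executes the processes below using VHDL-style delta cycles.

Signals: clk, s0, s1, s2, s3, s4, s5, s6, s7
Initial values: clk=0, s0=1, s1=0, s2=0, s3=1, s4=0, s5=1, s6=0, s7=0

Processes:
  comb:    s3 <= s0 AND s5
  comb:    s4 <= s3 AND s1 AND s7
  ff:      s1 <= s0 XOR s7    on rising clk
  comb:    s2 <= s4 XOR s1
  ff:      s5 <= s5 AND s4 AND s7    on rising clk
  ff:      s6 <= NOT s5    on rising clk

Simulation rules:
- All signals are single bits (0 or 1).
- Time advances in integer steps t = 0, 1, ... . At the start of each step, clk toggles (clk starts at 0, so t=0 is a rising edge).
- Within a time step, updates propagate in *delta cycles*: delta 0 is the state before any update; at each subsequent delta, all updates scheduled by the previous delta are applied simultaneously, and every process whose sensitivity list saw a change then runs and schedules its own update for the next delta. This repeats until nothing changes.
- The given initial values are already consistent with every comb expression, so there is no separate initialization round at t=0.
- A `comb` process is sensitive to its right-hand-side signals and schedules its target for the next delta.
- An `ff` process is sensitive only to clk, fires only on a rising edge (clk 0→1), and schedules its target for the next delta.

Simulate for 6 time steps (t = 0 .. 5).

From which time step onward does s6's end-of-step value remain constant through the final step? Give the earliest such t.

2

t=0 Δ0: s0=1 s7=0 s6=0 s5=1 s2=0 clk=0 s3=1 s4=0 s1=0
  Δ1: clk:0→1
  Δ2: s5:1→0, s1:0→1
  Δ3: s2:0→1, s3:1→0
  (3Δ to stable)
t=1 Δ0: s0=1 s7=0 s6=0 s5=0 s2=1 clk=1 s3=0 s4=0 s1=1
  Δ1: clk:1→0
  (1Δ to stable)
t=2 Δ0: s0=1 s7=0 s6=0 s5=0 s2=1 clk=0 s3=0 s4=0 s1=1
  Δ1: clk:0→1
  Δ2: s6:0→1
  (2Δ to stable)
t=3 Δ0: s0=1 s7=0 s6=1 s5=0 s2=1 clk=1 s3=0 s4=0 s1=1
  Δ1: clk:1→0
  (1Δ to stable)
t=4 Δ0: s0=1 s7=0 s6=1 s5=0 s2=1 clk=0 s3=0 s4=0 s1=1
  Δ1: clk:0→1
  (1Δ to stable)
t=5 Δ0: s0=1 s7=0 s6=1 s5=0 s2=1 clk=1 s3=0 s4=0 s1=1
  Δ1: clk:1→0
  (1Δ to stable)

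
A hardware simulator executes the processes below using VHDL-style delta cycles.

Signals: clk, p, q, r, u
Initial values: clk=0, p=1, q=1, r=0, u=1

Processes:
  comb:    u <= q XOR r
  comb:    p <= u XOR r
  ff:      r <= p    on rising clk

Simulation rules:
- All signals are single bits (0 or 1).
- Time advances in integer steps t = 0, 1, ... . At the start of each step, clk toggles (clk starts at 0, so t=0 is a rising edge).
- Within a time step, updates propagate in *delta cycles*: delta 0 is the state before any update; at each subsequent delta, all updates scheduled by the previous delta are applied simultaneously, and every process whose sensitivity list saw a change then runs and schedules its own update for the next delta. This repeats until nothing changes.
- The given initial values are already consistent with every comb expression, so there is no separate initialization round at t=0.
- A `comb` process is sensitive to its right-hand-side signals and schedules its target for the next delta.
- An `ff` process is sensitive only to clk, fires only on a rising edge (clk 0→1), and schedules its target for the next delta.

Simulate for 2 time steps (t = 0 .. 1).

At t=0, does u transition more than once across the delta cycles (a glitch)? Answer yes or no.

t0.Δ0 q=1 r=0 p=1 clk=0 u=1
t0.Δ1 q=1 r=0 p=1 clk=1 u=1
t0.Δ2 q=1 r=1 p=1 clk=1 u=1
t0.Δ3 q=1 r=1 p=0 clk=1 u=0
t0.Δ4 q=1 r=1 p=1 clk=1 u=0
t1.Δ0 q=1 r=1 p=1 clk=1 u=0
t1.Δ1 q=1 r=1 p=1 clk=0 u=0

no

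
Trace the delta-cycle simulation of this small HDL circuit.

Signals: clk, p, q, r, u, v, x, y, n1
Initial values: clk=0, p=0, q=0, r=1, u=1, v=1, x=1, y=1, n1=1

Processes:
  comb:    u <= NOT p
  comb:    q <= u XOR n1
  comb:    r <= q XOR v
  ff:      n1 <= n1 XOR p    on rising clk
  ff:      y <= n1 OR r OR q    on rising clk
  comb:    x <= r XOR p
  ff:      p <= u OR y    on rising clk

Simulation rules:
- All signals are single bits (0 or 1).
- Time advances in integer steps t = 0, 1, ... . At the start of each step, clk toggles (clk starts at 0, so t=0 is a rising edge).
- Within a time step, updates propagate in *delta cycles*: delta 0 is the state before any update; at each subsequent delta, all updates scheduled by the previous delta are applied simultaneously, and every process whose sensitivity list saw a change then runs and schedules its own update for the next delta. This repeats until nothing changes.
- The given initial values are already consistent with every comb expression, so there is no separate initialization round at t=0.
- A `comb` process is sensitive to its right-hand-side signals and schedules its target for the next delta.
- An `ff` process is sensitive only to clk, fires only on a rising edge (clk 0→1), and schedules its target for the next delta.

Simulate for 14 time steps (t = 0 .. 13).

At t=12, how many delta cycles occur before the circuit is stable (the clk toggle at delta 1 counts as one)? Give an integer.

5

t=0 Δ0: clk=0 x=1 n1=1 y=1 r=1 q=0 p=0 v=1 u=1
  Δ1: clk:0→1
  Δ2: p:0→1
  Δ3: x:1→0, u:1→0
  Δ4: q:0→1
  Δ5: r:1→0
  Δ6: x:0→1
  (6Δ to stable)
t=1 Δ0: clk=1 x=1 n1=1 y=1 r=0 q=1 p=1 v=1 u=0
  Δ1: clk:1→0
  (1Δ to stable)
t=2 Δ0: clk=0 x=1 n1=1 y=1 r=0 q=1 p=1 v=1 u=0
  Δ1: clk:0→1
  Δ2: n1:1→0
  Δ3: q:1→0
  Δ4: r:0→1
  Δ5: x:1→0
  (5Δ to stable)
t=3 Δ0: clk=1 x=0 n1=0 y=1 r=1 q=0 p=1 v=1 u=0
  Δ1: clk:1→0
  (1Δ to stable)
t=4 Δ0: clk=0 x=0 n1=0 y=1 r=1 q=0 p=1 v=1 u=0
  Δ1: clk:0→1
  Δ2: n1:0→1
  Δ3: q:0→1
  Δ4: r:1→0
  Δ5: x:0→1
  (5Δ to stable)
t=5 Δ0: clk=1 x=1 n1=1 y=1 r=0 q=1 p=1 v=1 u=0
  Δ1: clk:1→0
  (1Δ to stable)
t=6 Δ0: clk=0 x=1 n1=1 y=1 r=0 q=1 p=1 v=1 u=0
  Δ1: clk:0→1
  Δ2: n1:1→0
  Δ3: q:1→0
  Δ4: r:0→1
  Δ5: x:1→0
  (5Δ to stable)
t=7 Δ0: clk=1 x=0 n1=0 y=1 r=1 q=0 p=1 v=1 u=0
  Δ1: clk:1→0
  (1Δ to stable)
t=8 Δ0: clk=0 x=0 n1=0 y=1 r=1 q=0 p=1 v=1 u=0
  Δ1: clk:0→1
  Δ2: n1:0→1
  Δ3: q:0→1
  Δ4: r:1→0
  Δ5: x:0→1
  (5Δ to stable)
t=9 Δ0: clk=1 x=1 n1=1 y=1 r=0 q=1 p=1 v=1 u=0
  Δ1: clk:1→0
  (1Δ to stable)
t=10 Δ0: clk=0 x=1 n1=1 y=1 r=0 q=1 p=1 v=1 u=0
  Δ1: clk:0→1
  Δ2: n1:1→0
  Δ3: q:1→0
  Δ4: r:0→1
  Δ5: x:1→0
  (5Δ to stable)
t=11 Δ0: clk=1 x=0 n1=0 y=1 r=1 q=0 p=1 v=1 u=0
  Δ1: clk:1→0
  (1Δ to stable)
t=12 Δ0: clk=0 x=0 n1=0 y=1 r=1 q=0 p=1 v=1 u=0
  Δ1: clk:0→1
  Δ2: n1:0→1
  Δ3: q:0→1
  Δ4: r:1→0
  Δ5: x:0→1
  (5Δ to stable)
t=13 Δ0: clk=1 x=1 n1=1 y=1 r=0 q=1 p=1 v=1 u=0
  Δ1: clk:1→0
  (1Δ to stable)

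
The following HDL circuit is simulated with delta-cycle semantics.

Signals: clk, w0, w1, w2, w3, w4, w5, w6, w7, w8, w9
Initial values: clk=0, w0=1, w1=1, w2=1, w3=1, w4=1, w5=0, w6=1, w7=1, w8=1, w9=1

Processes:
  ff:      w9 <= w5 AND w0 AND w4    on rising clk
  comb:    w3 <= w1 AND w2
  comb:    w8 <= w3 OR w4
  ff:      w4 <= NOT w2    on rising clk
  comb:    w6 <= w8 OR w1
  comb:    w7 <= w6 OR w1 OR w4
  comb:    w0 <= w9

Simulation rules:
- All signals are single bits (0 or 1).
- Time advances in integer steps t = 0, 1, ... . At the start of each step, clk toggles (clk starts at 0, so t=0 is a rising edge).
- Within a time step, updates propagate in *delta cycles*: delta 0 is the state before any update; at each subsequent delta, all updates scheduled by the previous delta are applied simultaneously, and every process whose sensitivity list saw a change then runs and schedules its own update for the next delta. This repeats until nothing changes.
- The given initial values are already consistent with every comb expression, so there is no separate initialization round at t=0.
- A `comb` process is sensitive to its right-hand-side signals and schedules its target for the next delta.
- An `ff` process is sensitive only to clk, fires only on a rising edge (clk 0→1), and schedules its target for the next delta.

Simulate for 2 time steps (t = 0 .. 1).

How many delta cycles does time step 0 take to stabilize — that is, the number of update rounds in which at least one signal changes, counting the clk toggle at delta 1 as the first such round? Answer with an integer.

3

t0.Δ0 w9=1 w4=1 w5=0 w7=1 w8=1 clk=0 w2=1 w3=1 w6=1 w1=1 w0=1
t0.Δ1 w9=1 w4=1 w5=0 w7=1 w8=1 clk=1 w2=1 w3=1 w6=1 w1=1 w0=1
t0.Δ2 w9=0 w4=0 w5=0 w7=1 w8=1 clk=1 w2=1 w3=1 w6=1 w1=1 w0=1
t0.Δ3 w9=0 w4=0 w5=0 w7=1 w8=1 clk=1 w2=1 w3=1 w6=1 w1=1 w0=0
t1.Δ0 w9=0 w4=0 w5=0 w7=1 w8=1 clk=1 w2=1 w3=1 w6=1 w1=1 w0=0
t1.Δ1 w9=0 w4=0 w5=0 w7=1 w8=1 clk=0 w2=1 w3=1 w6=1 w1=1 w0=0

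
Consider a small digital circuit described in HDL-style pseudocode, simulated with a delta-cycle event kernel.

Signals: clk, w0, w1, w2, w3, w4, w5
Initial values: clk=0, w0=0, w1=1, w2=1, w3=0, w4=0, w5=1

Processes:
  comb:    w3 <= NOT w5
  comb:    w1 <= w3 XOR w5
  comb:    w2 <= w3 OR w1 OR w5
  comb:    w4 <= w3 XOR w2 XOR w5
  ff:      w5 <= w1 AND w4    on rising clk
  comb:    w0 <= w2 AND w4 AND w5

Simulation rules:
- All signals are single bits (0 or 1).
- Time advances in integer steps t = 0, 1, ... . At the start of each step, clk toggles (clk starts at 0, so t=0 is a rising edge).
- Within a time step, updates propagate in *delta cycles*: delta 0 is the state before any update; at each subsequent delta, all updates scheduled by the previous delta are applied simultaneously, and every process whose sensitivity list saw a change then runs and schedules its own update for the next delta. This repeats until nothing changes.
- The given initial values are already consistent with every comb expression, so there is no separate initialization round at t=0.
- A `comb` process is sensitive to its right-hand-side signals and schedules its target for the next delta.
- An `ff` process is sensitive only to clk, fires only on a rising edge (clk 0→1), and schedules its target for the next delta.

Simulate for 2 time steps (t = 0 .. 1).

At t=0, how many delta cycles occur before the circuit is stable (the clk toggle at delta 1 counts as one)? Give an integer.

4

[bits: w5,w2,clk,w3,w0,w4,w1]
t=0: Δ0=1100001 Δ1=1110001 Δ2=0110001 Δ3=0111010 Δ4=0111001 | 4Δ
t=1: Δ0=0111001 Δ1=0101001 | 1Δ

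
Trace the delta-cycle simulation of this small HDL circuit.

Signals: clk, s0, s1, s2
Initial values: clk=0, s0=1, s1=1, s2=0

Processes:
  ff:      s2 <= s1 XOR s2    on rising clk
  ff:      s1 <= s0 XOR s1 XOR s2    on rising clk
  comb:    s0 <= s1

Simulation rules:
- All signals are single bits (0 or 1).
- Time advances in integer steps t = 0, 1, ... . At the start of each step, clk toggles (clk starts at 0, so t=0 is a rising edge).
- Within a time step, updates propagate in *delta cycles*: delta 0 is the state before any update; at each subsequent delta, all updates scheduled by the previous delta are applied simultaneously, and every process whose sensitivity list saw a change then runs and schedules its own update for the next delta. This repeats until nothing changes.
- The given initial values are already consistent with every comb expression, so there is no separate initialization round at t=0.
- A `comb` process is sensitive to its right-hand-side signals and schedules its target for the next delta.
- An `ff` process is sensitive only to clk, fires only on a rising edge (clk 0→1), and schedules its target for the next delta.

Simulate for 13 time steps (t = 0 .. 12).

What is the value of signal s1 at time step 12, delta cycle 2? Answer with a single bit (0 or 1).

t0.Δ0 s1=1 s2=0 s0=1 clk=0
t0.Δ1 s1=1 s2=0 s0=1 clk=1
t0.Δ2 s1=0 s2=1 s0=1 clk=1
t0.Δ3 s1=0 s2=1 s0=0 clk=1
t1.Δ0 s1=0 s2=1 s0=0 clk=1
t1.Δ1 s1=0 s2=1 s0=0 clk=0
t2.Δ0 s1=0 s2=1 s0=0 clk=0
t2.Δ1 s1=0 s2=1 s0=0 clk=1
t2.Δ2 s1=1 s2=1 s0=0 clk=1
t2.Δ3 s1=1 s2=1 s0=1 clk=1
t3.Δ0 s1=1 s2=1 s0=1 clk=1
t3.Δ1 s1=1 s2=1 s0=1 clk=0
t4.Δ0 s1=1 s2=1 s0=1 clk=0
t4.Δ1 s1=1 s2=1 s0=1 clk=1
t4.Δ2 s1=1 s2=0 s0=1 clk=1
t5.Δ0 s1=1 s2=0 s0=1 clk=1
t5.Δ1 s1=1 s2=0 s0=1 clk=0
t6.Δ0 s1=1 s2=0 s0=1 clk=0
t6.Δ1 s1=1 s2=0 s0=1 clk=1
t6.Δ2 s1=0 s2=1 s0=1 clk=1
t6.Δ3 s1=0 s2=1 s0=0 clk=1
t7.Δ0 s1=0 s2=1 s0=0 clk=1
t7.Δ1 s1=0 s2=1 s0=0 clk=0
t8.Δ0 s1=0 s2=1 s0=0 clk=0
t8.Δ1 s1=0 s2=1 s0=0 clk=1
t8.Δ2 s1=1 s2=1 s0=0 clk=1
t8.Δ3 s1=1 s2=1 s0=1 clk=1
t9.Δ0 s1=1 s2=1 s0=1 clk=1
t9.Δ1 s1=1 s2=1 s0=1 clk=0
t10.Δ0 s1=1 s2=1 s0=1 clk=0
t10.Δ1 s1=1 s2=1 s0=1 clk=1
t10.Δ2 s1=1 s2=0 s0=1 clk=1
t11.Δ0 s1=1 s2=0 s0=1 clk=1
t11.Δ1 s1=1 s2=0 s0=1 clk=0
t12.Δ0 s1=1 s2=0 s0=1 clk=0
t12.Δ1 s1=1 s2=0 s0=1 clk=1
t12.Δ2 s1=0 s2=1 s0=1 clk=1
t12.Δ3 s1=0 s2=1 s0=0 clk=1

0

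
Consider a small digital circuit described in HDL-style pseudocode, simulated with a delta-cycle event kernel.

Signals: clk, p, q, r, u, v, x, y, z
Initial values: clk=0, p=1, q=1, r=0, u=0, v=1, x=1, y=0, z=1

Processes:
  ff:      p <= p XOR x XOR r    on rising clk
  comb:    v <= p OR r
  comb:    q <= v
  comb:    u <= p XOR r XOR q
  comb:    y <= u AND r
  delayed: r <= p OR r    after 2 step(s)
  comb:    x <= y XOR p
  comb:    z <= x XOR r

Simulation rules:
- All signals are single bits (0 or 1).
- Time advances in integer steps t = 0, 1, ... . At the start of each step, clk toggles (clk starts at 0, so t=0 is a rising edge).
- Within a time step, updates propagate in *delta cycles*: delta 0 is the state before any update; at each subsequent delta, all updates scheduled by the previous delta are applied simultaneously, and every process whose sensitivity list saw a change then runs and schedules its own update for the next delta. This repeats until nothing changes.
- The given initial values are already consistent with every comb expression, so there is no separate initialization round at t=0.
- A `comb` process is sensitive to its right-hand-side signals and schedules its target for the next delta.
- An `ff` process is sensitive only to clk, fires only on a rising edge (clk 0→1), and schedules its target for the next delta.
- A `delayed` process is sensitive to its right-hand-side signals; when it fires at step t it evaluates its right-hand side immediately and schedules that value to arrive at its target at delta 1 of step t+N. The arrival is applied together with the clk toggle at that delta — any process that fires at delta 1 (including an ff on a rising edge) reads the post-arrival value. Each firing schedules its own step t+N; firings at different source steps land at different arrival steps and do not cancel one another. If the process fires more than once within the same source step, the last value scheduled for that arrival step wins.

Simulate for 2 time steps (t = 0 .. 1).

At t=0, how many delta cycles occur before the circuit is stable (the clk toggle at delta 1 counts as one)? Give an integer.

5

t0.Δ0 u=0 r=0 x=1 q=1 y=0 clk=0 p=1 z=1 v=1
t0.Δ1 u=0 r=0 x=1 q=1 y=0 clk=1 p=1 z=1 v=1
t0.Δ2 u=0 r=0 x=1 q=1 y=0 clk=1 p=0 z=1 v=1
t0.Δ3 u=1 r=0 x=0 q=1 y=0 clk=1 p=0 z=1 v=0
t0.Δ4 u=1 r=0 x=0 q=0 y=0 clk=1 p=0 z=0 v=0
t0.Δ5 u=0 r=0 x=0 q=0 y=0 clk=1 p=0 z=0 v=0
t1.Δ0 u=0 r=0 x=0 q=0 y=0 clk=1 p=0 z=0 v=0
t1.Δ1 u=0 r=0 x=0 q=0 y=0 clk=0 p=0 z=0 v=0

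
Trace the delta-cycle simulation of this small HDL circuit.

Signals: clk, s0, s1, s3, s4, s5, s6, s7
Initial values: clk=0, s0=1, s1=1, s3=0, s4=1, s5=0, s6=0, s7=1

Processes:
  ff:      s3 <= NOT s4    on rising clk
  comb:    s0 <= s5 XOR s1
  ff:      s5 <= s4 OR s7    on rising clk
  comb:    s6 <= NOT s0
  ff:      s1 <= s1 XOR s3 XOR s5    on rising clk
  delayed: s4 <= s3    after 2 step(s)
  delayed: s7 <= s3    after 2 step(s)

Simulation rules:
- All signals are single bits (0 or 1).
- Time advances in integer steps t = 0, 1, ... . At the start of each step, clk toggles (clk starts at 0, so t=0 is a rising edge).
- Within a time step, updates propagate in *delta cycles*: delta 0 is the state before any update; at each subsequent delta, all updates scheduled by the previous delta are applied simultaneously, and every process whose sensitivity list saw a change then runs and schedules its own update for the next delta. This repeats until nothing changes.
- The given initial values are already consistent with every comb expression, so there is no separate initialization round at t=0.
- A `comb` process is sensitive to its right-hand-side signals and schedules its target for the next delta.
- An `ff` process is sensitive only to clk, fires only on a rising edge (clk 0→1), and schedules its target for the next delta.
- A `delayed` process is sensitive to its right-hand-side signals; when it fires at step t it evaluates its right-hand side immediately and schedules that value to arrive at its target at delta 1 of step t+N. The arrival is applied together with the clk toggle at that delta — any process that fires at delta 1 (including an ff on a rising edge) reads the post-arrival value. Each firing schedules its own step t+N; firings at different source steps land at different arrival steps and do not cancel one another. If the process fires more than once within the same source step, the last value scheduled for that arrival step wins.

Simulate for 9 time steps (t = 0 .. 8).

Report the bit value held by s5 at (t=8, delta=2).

[bits: s6,s7,s5,s0,clk,s3,s1,s4]
t=0: Δ0=01010011 Δ1=01011011 Δ2=01111011 Δ3=01101011 Δ4=11101011 | 4Δ
t=1: Δ0=11101011 Δ1=11100011 | 1Δ
t=2: Δ0=11100011 Δ1=11101011 Δ2=11101001 Δ3=11111001 Δ4=01111001 | 4Δ
t=3: Δ0=01111001 Δ1=01110001 | 1Δ
t=4: Δ0=01110001 Δ1=01111001 Δ2=01111011 Δ3=01101011 Δ4=11101011 | 4Δ
t=5: Δ0=11101011 Δ1=11100011 | 1Δ
t=6: Δ0=11100011 Δ1=11101011 Δ2=11101001 Δ3=11111001 Δ4=01111001 | 4Δ
t=7: Δ0=01111001 Δ1=01110001 | 1Δ
t=8: Δ0=01110001 Δ1=01111001 Δ2=01111011 Δ3=01101011 Δ4=11101011 | 4Δ

1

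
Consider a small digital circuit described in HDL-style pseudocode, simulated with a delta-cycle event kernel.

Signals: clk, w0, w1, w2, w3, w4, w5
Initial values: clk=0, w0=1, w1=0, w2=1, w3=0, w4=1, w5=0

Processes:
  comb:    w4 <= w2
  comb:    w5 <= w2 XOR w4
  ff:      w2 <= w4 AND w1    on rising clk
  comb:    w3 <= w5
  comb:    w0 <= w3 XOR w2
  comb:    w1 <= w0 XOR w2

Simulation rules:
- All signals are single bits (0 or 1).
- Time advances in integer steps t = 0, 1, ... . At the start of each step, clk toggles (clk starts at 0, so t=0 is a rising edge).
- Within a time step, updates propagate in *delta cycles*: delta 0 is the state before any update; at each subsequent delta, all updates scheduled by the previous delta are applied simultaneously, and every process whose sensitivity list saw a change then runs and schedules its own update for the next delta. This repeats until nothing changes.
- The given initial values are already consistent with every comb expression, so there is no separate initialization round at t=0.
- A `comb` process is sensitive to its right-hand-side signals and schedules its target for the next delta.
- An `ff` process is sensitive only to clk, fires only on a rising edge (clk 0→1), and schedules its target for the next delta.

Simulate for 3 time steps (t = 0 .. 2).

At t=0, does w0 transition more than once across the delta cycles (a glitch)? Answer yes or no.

yes

t0.Δ0 w2=1 clk=0 w1=0 w5=0 w4=1 w0=1 w3=0
t0.Δ1 w2=1 clk=1 w1=0 w5=0 w4=1 w0=1 w3=0
t0.Δ2 w2=0 clk=1 w1=0 w5=0 w4=1 w0=1 w3=0
t0.Δ3 w2=0 clk=1 w1=1 w5=1 w4=0 w0=0 w3=0
t0.Δ4 w2=0 clk=1 w1=0 w5=0 w4=0 w0=0 w3=1
t0.Δ5 w2=0 clk=1 w1=0 w5=0 w4=0 w0=1 w3=0
t0.Δ6 w2=0 clk=1 w1=1 w5=0 w4=0 w0=0 w3=0
t0.Δ7 w2=0 clk=1 w1=0 w5=0 w4=0 w0=0 w3=0
t1.Δ0 w2=0 clk=1 w1=0 w5=0 w4=0 w0=0 w3=0
t1.Δ1 w2=0 clk=0 w1=0 w5=0 w4=0 w0=0 w3=0
t2.Δ0 w2=0 clk=0 w1=0 w5=0 w4=0 w0=0 w3=0
t2.Δ1 w2=0 clk=1 w1=0 w5=0 w4=0 w0=0 w3=0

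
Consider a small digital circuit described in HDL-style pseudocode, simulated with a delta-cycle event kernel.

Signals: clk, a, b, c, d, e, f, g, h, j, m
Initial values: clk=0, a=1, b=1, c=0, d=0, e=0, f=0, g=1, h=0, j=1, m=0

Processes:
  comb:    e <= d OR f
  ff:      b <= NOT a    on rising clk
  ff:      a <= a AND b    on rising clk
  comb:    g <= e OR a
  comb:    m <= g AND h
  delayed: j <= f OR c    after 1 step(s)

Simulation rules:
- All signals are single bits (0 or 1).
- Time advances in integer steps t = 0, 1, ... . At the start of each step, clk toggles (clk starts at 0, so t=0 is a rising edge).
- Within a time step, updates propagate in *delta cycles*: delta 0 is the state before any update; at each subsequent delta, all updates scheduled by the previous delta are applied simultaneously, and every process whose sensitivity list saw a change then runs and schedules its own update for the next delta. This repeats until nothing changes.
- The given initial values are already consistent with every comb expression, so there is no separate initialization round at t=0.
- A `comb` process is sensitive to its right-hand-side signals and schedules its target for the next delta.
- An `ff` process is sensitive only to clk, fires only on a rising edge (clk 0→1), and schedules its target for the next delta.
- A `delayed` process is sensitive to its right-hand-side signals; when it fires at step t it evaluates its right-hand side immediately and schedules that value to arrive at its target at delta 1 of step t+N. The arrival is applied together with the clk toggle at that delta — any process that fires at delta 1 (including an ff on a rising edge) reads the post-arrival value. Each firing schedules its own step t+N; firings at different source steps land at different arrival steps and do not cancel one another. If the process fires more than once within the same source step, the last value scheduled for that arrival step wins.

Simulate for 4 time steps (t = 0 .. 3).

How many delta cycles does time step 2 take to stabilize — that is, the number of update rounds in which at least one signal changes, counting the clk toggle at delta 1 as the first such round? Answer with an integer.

3

t=0 Δ0: h=0 a=1 f=0 c=0 d=0 b=1 m=0 clk=0 g=1 j=1 e=0
  Δ1: clk:0→1
  Δ2: b:1→0
  (2Δ to stable)
t=1 Δ0: h=0 a=1 f=0 c=0 d=0 b=0 m=0 clk=1 g=1 j=1 e=0
  Δ1: clk:1→0
  (1Δ to stable)
t=2 Δ0: h=0 a=1 f=0 c=0 d=0 b=0 m=0 clk=0 g=1 j=1 e=0
  Δ1: clk:0→1
  Δ2: a:1→0
  Δ3: g:1→0
  (3Δ to stable)
t=3 Δ0: h=0 a=0 f=0 c=0 d=0 b=0 m=0 clk=1 g=0 j=1 e=0
  Δ1: clk:1→0
  (1Δ to stable)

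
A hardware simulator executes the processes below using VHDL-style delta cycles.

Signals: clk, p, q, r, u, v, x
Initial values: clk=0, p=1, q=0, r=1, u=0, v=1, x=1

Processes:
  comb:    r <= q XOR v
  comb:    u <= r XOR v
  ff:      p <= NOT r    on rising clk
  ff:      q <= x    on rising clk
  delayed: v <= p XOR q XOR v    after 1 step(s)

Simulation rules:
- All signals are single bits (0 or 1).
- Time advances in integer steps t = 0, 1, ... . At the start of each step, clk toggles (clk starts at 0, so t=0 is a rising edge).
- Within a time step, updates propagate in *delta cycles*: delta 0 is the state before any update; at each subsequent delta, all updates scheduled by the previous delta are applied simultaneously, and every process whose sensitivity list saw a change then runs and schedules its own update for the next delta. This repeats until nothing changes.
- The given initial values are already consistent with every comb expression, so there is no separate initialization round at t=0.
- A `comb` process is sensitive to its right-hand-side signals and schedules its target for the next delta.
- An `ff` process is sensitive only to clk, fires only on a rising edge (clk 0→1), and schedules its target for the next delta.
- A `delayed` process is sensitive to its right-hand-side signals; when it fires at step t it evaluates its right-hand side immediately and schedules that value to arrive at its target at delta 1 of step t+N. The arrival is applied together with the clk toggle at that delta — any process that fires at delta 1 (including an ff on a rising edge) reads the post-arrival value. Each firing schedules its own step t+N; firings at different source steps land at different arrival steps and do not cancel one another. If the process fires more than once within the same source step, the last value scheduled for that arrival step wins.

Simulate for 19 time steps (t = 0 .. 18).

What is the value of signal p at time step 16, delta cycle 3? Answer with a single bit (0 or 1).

0

t=0 Δ0: v=1 u=0 q=0 r=1 x=1 clk=0 p=1
  Δ1: clk:0→1
  Δ2: q:0→1, p:1→0
  Δ3: r:1→0
  Δ4: u:0→1
  (4Δ to stable)
t=1 Δ0: v=1 u=1 q=1 r=0 x=1 clk=1 p=0
  Δ1: v:1→0, clk:1→0
  Δ2: u:1→0, r:0→1
  Δ3: u:0→1
  (3Δ to stable)
t=2 Δ0: v=0 u=1 q=1 r=1 x=1 clk=0 p=0
  Δ1: v:0→1, clk:0→1
  Δ2: u:1→0, r:1→0
  Δ3: u:0→1
  (3Δ to stable)
t=3 Δ0: v=1 u=1 q=1 r=0 x=1 clk=1 p=0
  Δ1: v:1→0, clk:1→0
  Δ2: u:1→0, r:0→1
  Δ3: u:0→1
  (3Δ to stable)
t=4 Δ0: v=0 u=1 q=1 r=1 x=1 clk=0 p=0
  Δ1: v:0→1, clk:0→1
  Δ2: u:1→0, r:1→0
  Δ3: u:0→1
  (3Δ to stable)
t=5 Δ0: v=1 u=1 q=1 r=0 x=1 clk=1 p=0
  Δ1: v:1→0, clk:1→0
  Δ2: u:1→0, r:0→1
  Δ3: u:0→1
  (3Δ to stable)
t=6 Δ0: v=0 u=1 q=1 r=1 x=1 clk=0 p=0
  Δ1: v:0→1, clk:0→1
  Δ2: u:1→0, r:1→0
  Δ3: u:0→1
  (3Δ to stable)
t=7 Δ0: v=1 u=1 q=1 r=0 x=1 clk=1 p=0
  Δ1: v:1→0, clk:1→0
  Δ2: u:1→0, r:0→1
  Δ3: u:0→1
  (3Δ to stable)
t=8 Δ0: v=0 u=1 q=1 r=1 x=1 clk=0 p=0
  Δ1: v:0→1, clk:0→1
  Δ2: u:1→0, r:1→0
  Δ3: u:0→1
  (3Δ to stable)
t=9 Δ0: v=1 u=1 q=1 r=0 x=1 clk=1 p=0
  Δ1: v:1→0, clk:1→0
  Δ2: u:1→0, r:0→1
  Δ3: u:0→1
  (3Δ to stable)
t=10 Δ0: v=0 u=1 q=1 r=1 x=1 clk=0 p=0
  Δ1: v:0→1, clk:0→1
  Δ2: u:1→0, r:1→0
  Δ3: u:0→1
  (3Δ to stable)
t=11 Δ0: v=1 u=1 q=1 r=0 x=1 clk=1 p=0
  Δ1: v:1→0, clk:1→0
  Δ2: u:1→0, r:0→1
  Δ3: u:0→1
  (3Δ to stable)
t=12 Δ0: v=0 u=1 q=1 r=1 x=1 clk=0 p=0
  Δ1: v:0→1, clk:0→1
  Δ2: u:1→0, r:1→0
  Δ3: u:0→1
  (3Δ to stable)
t=13 Δ0: v=1 u=1 q=1 r=0 x=1 clk=1 p=0
  Δ1: v:1→0, clk:1→0
  Δ2: u:1→0, r:0→1
  Δ3: u:0→1
  (3Δ to stable)
t=14 Δ0: v=0 u=1 q=1 r=1 x=1 clk=0 p=0
  Δ1: v:0→1, clk:0→1
  Δ2: u:1→0, r:1→0
  Δ3: u:0→1
  (3Δ to stable)
t=15 Δ0: v=1 u=1 q=1 r=0 x=1 clk=1 p=0
  Δ1: v:1→0, clk:1→0
  Δ2: u:1→0, r:0→1
  Δ3: u:0→1
  (3Δ to stable)
t=16 Δ0: v=0 u=1 q=1 r=1 x=1 clk=0 p=0
  Δ1: v:0→1, clk:0→1
  Δ2: u:1→0, r:1→0
  Δ3: u:0→1
  (3Δ to stable)
t=17 Δ0: v=1 u=1 q=1 r=0 x=1 clk=1 p=0
  Δ1: v:1→0, clk:1→0
  Δ2: u:1→0, r:0→1
  Δ3: u:0→1
  (3Δ to stable)
t=18 Δ0: v=0 u=1 q=1 r=1 x=1 clk=0 p=0
  Δ1: v:0→1, clk:0→1
  Δ2: u:1→0, r:1→0
  Δ3: u:0→1
  (3Δ to stable)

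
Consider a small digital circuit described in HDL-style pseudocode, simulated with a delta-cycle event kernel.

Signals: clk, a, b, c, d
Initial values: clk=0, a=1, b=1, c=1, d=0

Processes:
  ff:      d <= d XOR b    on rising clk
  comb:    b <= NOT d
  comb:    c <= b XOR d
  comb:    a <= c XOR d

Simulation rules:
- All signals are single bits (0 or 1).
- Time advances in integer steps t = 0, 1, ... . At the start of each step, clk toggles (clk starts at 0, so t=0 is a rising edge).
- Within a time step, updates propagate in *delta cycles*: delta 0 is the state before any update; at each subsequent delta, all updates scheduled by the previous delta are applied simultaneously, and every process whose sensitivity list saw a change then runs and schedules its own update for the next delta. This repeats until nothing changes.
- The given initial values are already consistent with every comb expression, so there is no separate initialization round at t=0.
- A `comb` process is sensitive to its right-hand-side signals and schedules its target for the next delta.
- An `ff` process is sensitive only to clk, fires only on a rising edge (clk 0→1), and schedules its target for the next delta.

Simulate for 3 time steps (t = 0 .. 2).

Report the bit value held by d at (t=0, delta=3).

[bits: clk,d,a,b,c]
t=0: Δ0=00111 Δ1=10111 Δ2=11111 Δ3=11000 Δ4=11101 Δ5=11001 | 5Δ
t=1: Δ0=11001 Δ1=01001 | 1Δ
t=2: Δ0=01001 Δ1=11001 | 1Δ

1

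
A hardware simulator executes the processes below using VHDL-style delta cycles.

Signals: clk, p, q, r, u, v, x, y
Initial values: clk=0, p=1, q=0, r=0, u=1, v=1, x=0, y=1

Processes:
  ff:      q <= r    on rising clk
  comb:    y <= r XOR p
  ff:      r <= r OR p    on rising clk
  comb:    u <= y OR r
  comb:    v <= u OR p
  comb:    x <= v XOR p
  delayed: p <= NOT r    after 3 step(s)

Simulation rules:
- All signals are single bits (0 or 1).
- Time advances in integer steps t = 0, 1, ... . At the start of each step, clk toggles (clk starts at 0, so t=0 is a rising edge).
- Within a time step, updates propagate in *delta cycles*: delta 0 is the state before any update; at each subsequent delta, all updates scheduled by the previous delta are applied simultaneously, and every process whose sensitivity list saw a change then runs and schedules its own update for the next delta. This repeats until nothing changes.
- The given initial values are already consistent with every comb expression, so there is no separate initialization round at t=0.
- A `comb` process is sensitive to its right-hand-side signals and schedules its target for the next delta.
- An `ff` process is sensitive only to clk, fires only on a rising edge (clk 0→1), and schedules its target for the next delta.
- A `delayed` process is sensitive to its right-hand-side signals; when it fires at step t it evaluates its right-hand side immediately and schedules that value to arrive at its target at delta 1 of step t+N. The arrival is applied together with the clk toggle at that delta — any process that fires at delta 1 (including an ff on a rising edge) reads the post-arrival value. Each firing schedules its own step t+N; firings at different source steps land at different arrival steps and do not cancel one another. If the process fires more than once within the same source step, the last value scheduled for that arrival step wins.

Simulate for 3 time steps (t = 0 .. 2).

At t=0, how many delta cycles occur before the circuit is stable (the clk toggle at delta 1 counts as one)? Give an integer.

3

t=0 Δ0: q=0 clk=0 p=1 u=1 r=0 x=0 y=1 v=1
  Δ1: clk:0→1
  Δ2: r:0→1
  Δ3: y:1→0
  (3Δ to stable)
t=1 Δ0: q=0 clk=1 p=1 u=1 r=1 x=0 y=0 v=1
  Δ1: clk:1→0
  (1Δ to stable)
t=2 Δ0: q=0 clk=0 p=1 u=1 r=1 x=0 y=0 v=1
  Δ1: clk:0→1
  Δ2: q:0→1
  (2Δ to stable)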